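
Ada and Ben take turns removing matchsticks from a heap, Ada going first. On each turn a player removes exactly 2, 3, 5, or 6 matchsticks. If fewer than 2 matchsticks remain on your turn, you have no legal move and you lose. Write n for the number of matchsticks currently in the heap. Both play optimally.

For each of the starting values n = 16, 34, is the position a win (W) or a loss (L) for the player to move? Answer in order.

Use the standard recursion: the mover loses at a terminal position; elsewhere, the mover wins exactly when some move hands the opponent an L position.
n=0: no move → L
n=1: no move → L
n=2: reaches L-position 0 → W
n=3: reaches L-position 1 → W
n=4: reaches L-position 1 → W
n=5: reaches L-position 0 → W
n=6: reaches L-position 1 → W
n=7: reaches L-position 1 → W
n=8: only reaches 6(W), 5(W), 3(W), 2(W), all W → L
n=9: only reaches 7(W), 6(W), 4(W), 3(W), all W → L
n=10: reaches L-position 8 → W
n=11: reaches L-position 9 → W
n=12: reaches L-position 9 → W
n=13: reaches L-position 8 → W
n=14: reaches L-position 9 → W
n=15: reaches L-position 9 → W
n=16: only reaches 14(W), 13(W), 11(W), 10(W), all W → L
n=17: only reaches 15(W), 14(W), 12(W), 11(W), all W → L
n=18: reaches L-position 16 → W
n=19: reaches L-position 17 → W
n=20: reaches L-position 17 → W
n=21: reaches L-position 16 → W
n=22: reaches L-position 17 → W
n=23: reaches L-position 17 → W
n=24: only reaches 22(W), 21(W), 19(W), 18(W), all W → L
n=25: only reaches 23(W), 22(W), 20(W), 19(W), all W → L
n=26: reaches L-position 24 → W
n=27: reaches L-position 25 → W
n=28: reaches L-position 25 → W
n=29: reaches L-position 24 → W
n=30: reaches L-position 25 → W
n=31: reaches L-position 25 → W
n=32: only reaches 30(W), 29(W), 27(W), 26(W), all W → L
n=33: only reaches 31(W), 30(W), 28(W), 27(W), all W → L
n=34: reaches L-position 32 → W

16: L, 34: W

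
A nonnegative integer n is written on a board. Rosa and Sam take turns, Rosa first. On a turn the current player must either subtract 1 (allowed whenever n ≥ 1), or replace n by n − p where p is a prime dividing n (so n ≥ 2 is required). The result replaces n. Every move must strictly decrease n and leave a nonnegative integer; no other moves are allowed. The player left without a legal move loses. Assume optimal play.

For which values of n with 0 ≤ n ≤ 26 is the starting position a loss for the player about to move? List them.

Label each position W (a win for the player to move) or L (a loss). A position with no legal move is L; any other position is W exactly when some move reaches an L, and L when every move reaches a W.
n=0: no move → L
n=1: can move to 0, which is L ⇒ W
n=2: can move to 0, which is L ⇒ W
n=3: can move to 0, which is L ⇒ W
n=4: moves to 2(W), 3(W); every one is W ⇒ L
n=5: can move to 0, which is L ⇒ W
n=6: can move to 4, which is L ⇒ W
n=7: can move to 0, which is L ⇒ W
n=8: moves to 6(W), 7(W); every one is W ⇒ L
n=9: can move to 8, which is L ⇒ W
n=10: can move to 8, which is L ⇒ W
n=11: can move to 0, which is L ⇒ W
n=12: moves to 9(W), 10(W), 11(W); every one is W ⇒ L
n=13: can move to 0, which is L ⇒ W
n=14: can move to 12, which is L ⇒ W
n=15: can move to 12, which is L ⇒ W
n=16: moves to 14(W), 15(W); every one is W ⇒ L
n=17: can move to 0, which is L ⇒ W
n=18: can move to 16, which is L ⇒ W
n=19: can move to 0, which is L ⇒ W
n=20: moves to 15(W), 18(W), 19(W); every one is W ⇒ L
n=21: can move to 20, which is L ⇒ W
n=22: can move to 20, which is L ⇒ W
n=23: can move to 0, which is L ⇒ W
n=24: moves to 21(W), 22(W), 23(W); every one is W ⇒ L
n=25: can move to 20, which is L ⇒ W
n=26: can move to 24, which is L ⇒ W
The losing starting values of n are exactly the entries labelled L in this table (7 of them).

0, 4, 8, 12, 16, 20, 24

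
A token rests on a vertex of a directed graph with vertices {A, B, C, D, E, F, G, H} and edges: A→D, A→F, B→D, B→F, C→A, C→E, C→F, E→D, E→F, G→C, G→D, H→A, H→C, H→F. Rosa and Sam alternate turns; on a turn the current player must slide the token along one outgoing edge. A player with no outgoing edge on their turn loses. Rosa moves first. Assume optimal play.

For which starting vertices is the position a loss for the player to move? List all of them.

Positions with no move are L. A position that does have a move is losing for the player to move precisely when every available move leads to a winning position for the opponent. Fill in the labels:
Every edge goes from a vertex to one that appears earlier in the order D, F, A, E, C, H, G, B, so processing vertices in that order labels each vertex after all of its successors.
D: no outgoing edge → L
F: no outgoing edge → L
A: W (go to F, an L position)
E: W (go to F, an L position)
C: W (go to F, an L position)
H: W (go to F, an L position)
G: W (go to D, an L position)
B: W (go to F, an L position)
The losing starting vertices are exactly the entries labelled L in this table (2 of them).

D, F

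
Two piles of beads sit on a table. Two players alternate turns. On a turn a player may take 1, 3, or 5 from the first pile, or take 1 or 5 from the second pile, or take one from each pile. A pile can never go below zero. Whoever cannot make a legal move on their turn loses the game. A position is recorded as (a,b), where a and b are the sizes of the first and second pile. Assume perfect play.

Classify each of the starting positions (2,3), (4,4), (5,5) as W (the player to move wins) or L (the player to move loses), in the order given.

(2,3): W, (4,4): L, (5,5): W

Label each position W (a win for the player to move) or L (a loss). A position with no legal move is L; any other position is W exactly when some move reaches an L, and L when every move reaches a W.
No move ever increases a pile, so every position that can arise here has a ≤ 5 and b ≤ 5; it is enough to label the cells with 0 ≤ a ≤ 5 and 0 ≤ b ≤ 5.
Every move lowers a or b (never raises either), so fill the grid row by row in increasing a, and left to right within a row: each cell's successors are then already labelled.
      b=0  b=1  b=2  b=3  b=4  b=5
a=0:    L    W    L    W    L    W
a=1:    W    W    W    W    W    W
a=2:    L    W    L    W    L    W
a=3:    W    W    W    W    W    W
a=4:    L    W    L    W    L    W
a=5:    W    W    W    W    W    W
Cells with no legal move (terminal, hence L): (0,0).
The remaining L cells, each justified by listing all of its moves:
(0,2): L (sole option (0,1)(W) is W)
(0,4): L (sole option (0,3)(W) is W)
(2,0): L (sole option (1,0)(W) is W)
(2,2): L (options (1,2)(W), (2,1)(W), (1,1)(W) are all W)
(2,4): L (options (1,4)(W), (2,3)(W), (1,3)(W) are all W)
(4,0): L (options (3,0)(W), (1,0)(W) are all W)
(4,2): L (options (3,2)(W), (1,2)(W), (4,1)(W), (3,1)(W) are all W)
(4,4): L (options (3,4)(W), (1,4)(W), (4,3)(W), (3,3)(W) are all W)
Every other cell has at least one move into one of the L cells above, so it is W.
(2,3): the move to (2,2) reaches an L cell, so W
(4,4): one of the L cells justified above, so L
(5,5): the move to (4,4) reaches an L cell, so W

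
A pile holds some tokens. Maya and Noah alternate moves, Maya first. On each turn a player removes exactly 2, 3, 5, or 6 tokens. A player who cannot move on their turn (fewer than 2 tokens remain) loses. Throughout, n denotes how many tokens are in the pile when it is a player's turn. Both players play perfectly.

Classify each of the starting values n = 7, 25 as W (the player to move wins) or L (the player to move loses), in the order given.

Use the standard recursion: the mover loses at a terminal position; elsewhere, the mover wins exactly when some move hands the opponent an L position.
n=0: no move → L
n=1: no move → L
n=2: reaches L-position 0 → W
n=3: reaches L-position 1 → W
n=4: reaches L-position 1 → W
n=5: reaches L-position 0 → W
n=6: reaches L-position 1 → W
n=7: reaches L-position 1 → W
n=8: only reaches 6(W), 5(W), 3(W), 2(W), all W → L
n=9: only reaches 7(W), 6(W), 4(W), 3(W), all W → L
n=10: reaches L-position 8 → W
n=11: reaches L-position 9 → W
n=12: reaches L-position 9 → W
n=13: reaches L-position 8 → W
n=14: reaches L-position 9 → W
n=15: reaches L-position 9 → W
n=16: only reaches 14(W), 13(W), 11(W), 10(W), all W → L
n=17: only reaches 15(W), 14(W), 12(W), 11(W), all W → L
n=18: reaches L-position 16 → W
n=19: reaches L-position 17 → W
n=20: reaches L-position 17 → W
n=21: reaches L-position 16 → W
n=22: reaches L-position 17 → W
n=23: reaches L-position 17 → W
n=24: only reaches 22(W), 21(W), 19(W), 18(W), all W → L
n=25: only reaches 23(W), 22(W), 20(W), 19(W), all W → L

7: W, 25: L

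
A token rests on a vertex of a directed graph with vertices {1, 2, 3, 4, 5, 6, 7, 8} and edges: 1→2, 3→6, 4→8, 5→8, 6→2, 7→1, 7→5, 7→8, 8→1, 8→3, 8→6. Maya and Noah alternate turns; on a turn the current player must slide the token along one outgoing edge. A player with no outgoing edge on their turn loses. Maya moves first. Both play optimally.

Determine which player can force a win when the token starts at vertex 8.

Maya wins.

Compute win/loss labels from the base case upward. A position with no move is L. Any other position is W if it can reach an L in one move, else L.
Every edge goes from a vertex to one that appears earlier in the order 2, 6, 3, 1, 8, 5, 4, 7, so processing vertices in that order labels each vertex after all of its successors.
2: no outgoing edge → L
6: W (go to 2, an L position)
3: L (sole option 6(W) is W)
1: W (go to 2, an L position)
8: W (go to 3, an L position)
5: L (sole option 8(W) is W)
4: L (sole option 8(W) is W)
7: W (go to 5, an L position)
The starting position 8 is W: Maya should move to 3, handing over an L position.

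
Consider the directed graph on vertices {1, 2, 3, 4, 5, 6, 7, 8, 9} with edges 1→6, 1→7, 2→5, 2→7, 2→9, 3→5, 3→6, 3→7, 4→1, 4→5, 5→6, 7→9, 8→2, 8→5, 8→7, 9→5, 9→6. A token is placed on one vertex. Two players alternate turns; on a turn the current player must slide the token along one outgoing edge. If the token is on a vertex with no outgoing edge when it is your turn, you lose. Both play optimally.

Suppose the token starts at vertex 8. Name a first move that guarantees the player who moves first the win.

Use the standard recursion: the mover loses at a terminal position; elsewhere, the mover wins exactly when some move hands the opponent an L position.
Every edge goes from a vertex to one that appears earlier in the order 6, 5, 9, 7, 1, 2, 4, 8, 3, so processing vertices in that order labels each vertex after all of its successors.
6: no outgoing edge → L
5: →6(L), so W
9: →6(L), so W
7: →9(W) only, which is W, so L
1: →7(L), so W
2: →7(L), so W
4: →1(W), 5(W) — all W, so L
8: →7(L), so W
3: →7(L), so W
From 8, the L positions reachable in one move are: 7.

Move to 7.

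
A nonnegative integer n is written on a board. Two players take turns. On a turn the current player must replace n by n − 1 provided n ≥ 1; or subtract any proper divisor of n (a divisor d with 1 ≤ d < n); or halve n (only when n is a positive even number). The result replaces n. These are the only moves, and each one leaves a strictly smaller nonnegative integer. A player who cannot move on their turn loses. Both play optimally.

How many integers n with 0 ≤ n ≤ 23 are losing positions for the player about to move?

Positions with no move are L. A position that does have a move is losing for the player to move precisely when every available move leads to a winning position for the opponent. Fill in the labels:
n=0: no move → L
n=1: can move to 0, which is L ⇒ W
n=2: the only move is to 1(W), a W ⇒ L
n=3: can move to 2, which is L ⇒ W
n=4: can move to 2, which is L ⇒ W
n=5: the only move is to 4(W), a W ⇒ L
n=6: can move to 5, which is L ⇒ W
n=7: the only move is to 6(W), a W ⇒ L
n=8: can move to 7, which is L ⇒ W
n=9: moves to 6(W), 8(W); every one is W ⇒ L
n=10: can move to 5, which is L ⇒ W
n=11: the only move is to 10(W), a W ⇒ L
n=12: can move to 9, which is L ⇒ W
n=13: the only move is to 12(W), a W ⇒ L
n=14: can move to 7, which is L ⇒ W
n=15: moves to 10(W), 12(W), 14(W); every one is W ⇒ L
n=16: can move to 15, which is L ⇒ W
n=17: the only move is to 16(W), a W ⇒ L
n=18: can move to 9, which is L ⇒ W
n=19: the only move is to 18(W), a W ⇒ L
n=20: can move to 15, which is L ⇒ W
n=21: moves to 14(W), 18(W), 20(W); every one is W ⇒ L
n=22: can move to 11, which is L ⇒ W
n=23: the only move is to 22(W), a W ⇒ L
L entries with 0 ≤ n ≤ 23: n = 0, 2, 5, 7, 9, 11, 13, 15, 17, 19, 21, 23; that makes 12.

12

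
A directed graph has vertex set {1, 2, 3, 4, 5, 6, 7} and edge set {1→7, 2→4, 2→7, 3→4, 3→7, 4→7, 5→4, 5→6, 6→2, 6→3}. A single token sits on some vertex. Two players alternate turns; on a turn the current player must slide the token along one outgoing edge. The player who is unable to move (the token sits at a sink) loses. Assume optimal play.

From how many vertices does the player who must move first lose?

Build the W/L table. Terminal = L. A non-terminal position is W if it has a move to some L; otherwise it is L.
Every edge goes from a vertex to one that appears earlier in the order 7, 4, 1, 2, 3, 6, 5, so processing vertices in that order labels each vertex after all of its successors.
7: no outgoing edge → L
4: W (go to 7, an L position)
1: W (go to 7, an L position)
2: W (go to 7, an L position)
3: W (go to 7, an L position)
6: L (options 3(W), 2(W) are all W)
5: W (go to 6, an L position)
The L vertices are 6, 7; that is 2 in all.

2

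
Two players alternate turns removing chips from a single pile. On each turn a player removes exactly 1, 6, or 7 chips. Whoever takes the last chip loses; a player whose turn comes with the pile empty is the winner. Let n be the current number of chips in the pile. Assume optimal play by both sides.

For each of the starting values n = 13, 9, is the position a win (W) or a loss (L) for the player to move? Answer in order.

Label each position W (a win for the player to move) or L (a loss). A position with no legal move is W; any other position is W exactly when some move reaches an L, and L when every move reaches a W.
n=0: no move; the opponent has just taken the last chip and therefore loses → W
n=1: L (sole option 0(W) is W)
n=2: W (go to 1, an L position)
n=3: L (sole option 2(W) is W)
n=4: W (go to 3, an L position)
n=5: L (sole option 4(W) is W)
n=6: W (go to 5, an L position)
n=7: W (go to 1, an L position)
n=8: W (go to 1, an L position)
n=9: W (go to 3, an L position)
n=10: W (go to 3, an L position)
n=11: W (go to 5, an L position)
n=12: W (go to 5, an L position)
n=13: L (options 12(W), 7(W), 6(W) are all W)

13: L, 9: W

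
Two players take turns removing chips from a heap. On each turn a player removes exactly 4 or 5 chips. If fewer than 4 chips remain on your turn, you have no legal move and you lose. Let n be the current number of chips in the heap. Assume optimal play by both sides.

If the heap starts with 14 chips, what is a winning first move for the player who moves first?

Classify positions by backward induction: terminal positions (no move available) are L. From any other position, the mover wins iff some move reaches an L.
n=0: no move → L
n=1: no move → L
n=2: no move → L
n=3: no move → L
n=4: can move to 0, which is L ⇒ W
n=5: can move to 1, which is L ⇒ W
n=6: can move to 2, which is L ⇒ W
n=7: can move to 3, which is L ⇒ W
n=8: can move to 3, which is L ⇒ W
n=9: moves to 5(W), 4(W); every one is W ⇒ L
n=10: moves to 6(W), 5(W); every one is W ⇒ L
n=11: moves to 7(W), 6(W); every one is W ⇒ L
n=12: moves to 8(W), 7(W); every one is W ⇒ L
n=13: can move to 9, which is L ⇒ W
n=14: can move to 10, which is L ⇒ W
From 14, the L positions reachable in one move are: 10, 9. Any move reaching one of these is winning.

Remove 4, leaving 10.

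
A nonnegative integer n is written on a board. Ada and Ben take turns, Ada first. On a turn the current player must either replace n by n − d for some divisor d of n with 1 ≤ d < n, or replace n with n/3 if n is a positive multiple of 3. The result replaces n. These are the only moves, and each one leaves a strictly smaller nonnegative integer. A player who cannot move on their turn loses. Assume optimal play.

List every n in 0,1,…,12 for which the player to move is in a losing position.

0, 1, 4, 7, 9, 11

Classify positions by backward induction: terminal positions (no move available) are L. From any other position, the mover wins iff some move reaches an L.
n=0: no move → L
n=1: no move → L
n=2: W (go to 1, an L position)
n=3: W (go to 1, an L position)
n=4: L (options 2(W), 3(W) are all W)
n=5: W (go to 4, an L position)
n=6: W (go to 4, an L position)
n=7: L (sole option 6(W) is W)
n=8: W (go to 4, an L position)
n=9: L (options 3(W), 6(W), 8(W) are all W)
n=10: W (go to 9, an L position)
n=11: L (sole option 10(W) is W)
n=12: W (go to 4, an L position)
Reading off the rows marked L gives the requested list; there are 6 such values of n.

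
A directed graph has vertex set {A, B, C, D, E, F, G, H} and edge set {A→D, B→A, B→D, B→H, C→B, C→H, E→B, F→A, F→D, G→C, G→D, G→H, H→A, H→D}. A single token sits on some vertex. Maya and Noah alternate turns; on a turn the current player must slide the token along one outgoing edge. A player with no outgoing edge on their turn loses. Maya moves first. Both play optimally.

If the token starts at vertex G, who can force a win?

Maya wins.

Label each position W (a win for the player to move) or L (a loss). A position with no legal move is L; any other position is W exactly when some move reaches an L, and L when every move reaches a W.
Every edge goes from a vertex to one that appears earlier in the order D, A, H, F, B, C, E, G, so processing vertices in that order labels each vertex after all of its successors.
D: no outgoing edge → L
A: W (go to D, an L position)
H: W (go to D, an L position)
F: W (go to D, an L position)
B: W (go to D, an L position)
C: L (options B(W), H(W) are all W)
E: L (sole option B(W) is W)
G: W (go to C, an L position)
From G Maya can move to C, reaching an L position.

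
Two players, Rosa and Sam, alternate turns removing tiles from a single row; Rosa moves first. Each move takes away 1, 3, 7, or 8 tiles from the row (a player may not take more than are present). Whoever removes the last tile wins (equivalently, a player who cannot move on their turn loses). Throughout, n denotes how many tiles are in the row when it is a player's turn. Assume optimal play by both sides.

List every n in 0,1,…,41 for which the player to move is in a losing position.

0, 2, 4, 6, 15, 17, 19, 21, 30, 32, 34, 36

Classify positions by backward induction: terminal positions (no move available) are L. From any other position, the mover wins iff some move reaches an L.
n=0: no move → L
n=1: W (go to 0, an L position)
n=2: L (sole option 1(W) is W)
n=3: W (go to 2, an L position)
n=4: L (options 3(W), 1(W) are all W)
n=5: W (go to 4, an L position)
n=6: L (options 5(W), 3(W) are all W)
n=7: W (go to 6, an L position)
n=8: W (go to 0, an L position)
n=9: W (go to 6, an L position)
n=10: W (go to 2, an L position)
n=11: W (go to 4, an L position)
n=12: W (go to 4, an L position)
n=13: W (go to 6, an L position)
n=14: W (go to 6, an L position)
n=15: L (options 14(W), 12(W), 8(W), 7(W) are all W)
n=16: W (go to 15, an L position)
n=17: L (options 16(W), 14(W), 10(W), 9(W) are all W)
n=18: W (go to 17, an L position)
n=19: L (options 18(W), 16(W), 12(W), 11(W) are all W)
n=20: W (go to 19, an L position)
n=21: L (options 20(W), 18(W), 14(W), 13(W) are all W)
n=22: W (go to 21, an L position)
n=23: W (go to 15, an L position)
n=24: W (go to 21, an L position)
n=25: W (go to 17, an L position)
n=26: W (go to 19, an L position)
n=27: W (go to 19, an L position)
n=28: W (go to 21, an L position)
n=29: W (go to 21, an L position)
n=30: L (options 29(W), 27(W), 23(W), 22(W) are all W)
n=31: W (go to 30, an L position)
n=32: L (options 31(W), 29(W), 25(W), 24(W) are all W)
n=33: W (go to 32, an L position)
n=34: L (options 33(W), 31(W), 27(W), 26(W) are all W)
n=35: W (go to 34, an L position)
n=36: L (options 35(W), 33(W), 29(W), 28(W) are all W)
n=37: W (go to 36, an L position)
n=38: W (go to 30, an L position)
n=39: W (go to 36, an L position)
n=40: W (go to 32, an L position)
n=41: W (go to 34, an L position)
The losing starting values of n are exactly the entries labelled L in this table (12 of them).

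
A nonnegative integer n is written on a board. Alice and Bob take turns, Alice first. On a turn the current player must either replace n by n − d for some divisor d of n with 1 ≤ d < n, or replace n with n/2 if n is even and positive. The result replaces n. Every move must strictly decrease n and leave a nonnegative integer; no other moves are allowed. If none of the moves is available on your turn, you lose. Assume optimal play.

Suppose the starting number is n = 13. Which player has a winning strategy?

Bob wins.

Work bottom-up. With no move the player to move loses. Otherwise the position is W if at least one move leads to an L position for the opponent, and L if every move leads to a W.
n=0: no move → L
n=1: no move → L
n=2: →1(L), so W
n=3: →2(W) only, which is W, so L
n=4: →3(L), so W
n=5: →4(W) only, which is W, so L
n=6: →3(L), so W
n=7: →6(W) only, which is W, so L
n=8: →7(L), so W
n=9: →6(W), 8(W) — all W, so L
n=10: →5(L), so W
n=11: →10(W) only, which is W, so L
n=12: →9(L), so W
n=13: →12(W) only, which is W, so L
Every move from 13 reaches a W position, so the mover loses.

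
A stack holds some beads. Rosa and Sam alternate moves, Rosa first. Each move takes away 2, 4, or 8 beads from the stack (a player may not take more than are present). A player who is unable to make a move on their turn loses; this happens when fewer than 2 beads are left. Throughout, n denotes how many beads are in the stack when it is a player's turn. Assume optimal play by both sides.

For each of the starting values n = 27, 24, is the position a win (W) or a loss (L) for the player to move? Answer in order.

Work bottom-up. With no move the player to move loses. Otherwise the position is W if at least one move leads to an L position for the opponent, and L if every move leads to a W.
n=0: no move → L
n=1: no move → L
n=2: can move to 0, which is L ⇒ W
n=3: can move to 1, which is L ⇒ W
n=4: can move to 0, which is L ⇒ W
n=5: can move to 1, which is L ⇒ W
n=6: moves to 4(W), 2(W); every one is W ⇒ L
n=7: moves to 5(W), 3(W); every one is W ⇒ L
n=8: can move to 6, which is L ⇒ W
n=9: can move to 7, which is L ⇒ W
n=10: can move to 6, which is L ⇒ W
n=11: can move to 7, which is L ⇒ W
n=12: moves to 10(W), 8(W), 4(W); every one is W ⇒ L
n=13: moves to 11(W), 9(W), 5(W); every one is W ⇒ L
n=14: can move to 12, which is L ⇒ W
n=15: can move to 13, which is L ⇒ W
n=16: can move to 12, which is L ⇒ W
n=17: can move to 13, which is L ⇒ W
n=18: moves to 16(W), 14(W), 10(W); every one is W ⇒ L
n=19: moves to 17(W), 15(W), 11(W); every one is W ⇒ L
n=20: can move to 18, which is L ⇒ W
n=21: can move to 19, which is L ⇒ W
n=22: can move to 18, which is L ⇒ W
n=23: can move to 19, which is L ⇒ W
n=24: moves to 22(W), 20(W), 16(W); every one is W ⇒ L
n=25: moves to 23(W), 21(W), 17(W); every one is W ⇒ L
n=26: can move to 24, which is L ⇒ W
n=27: can move to 25, which is L ⇒ W

27: W, 24: L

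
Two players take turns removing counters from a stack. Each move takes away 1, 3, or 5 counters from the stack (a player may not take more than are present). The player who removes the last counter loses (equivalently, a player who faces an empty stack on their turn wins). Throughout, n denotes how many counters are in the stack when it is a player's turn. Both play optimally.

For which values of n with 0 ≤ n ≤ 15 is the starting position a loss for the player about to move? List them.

Positions with no move are W. A position that does have a move is losing for the player to move precisely when every available move leads to a winning position for the opponent. Fill in the labels:
n=0: no move; the opponent has just taken the last counter and therefore loses → W
n=1: only reaches 0(W), which is W → L
n=2: reaches L-position 1 → W
n=3: only reaches 2(W), 0(W), all W → L
n=4: reaches L-position 3 → W
n=5: only reaches 4(W), 2(W), 0(W), all W → L
n=6: reaches L-position 5 → W
n=7: only reaches 6(W), 4(W), 2(W), all W → L
n=8: reaches L-position 7 → W
n=9: only reaches 8(W), 6(W), 4(W), all W → L
n=10: reaches L-position 9 → W
n=11: only reaches 10(W), 8(W), 6(W), all W → L
n=12: reaches L-position 11 → W
n=13: only reaches 12(W), 10(W), 8(W), all W → L
n=14: reaches L-position 13 → W
n=15: only reaches 14(W), 12(W), 10(W), all W → L
Reading off the rows marked L gives the requested list; there are 8 such values of n.

1, 3, 5, 7, 9, 11, 13, 15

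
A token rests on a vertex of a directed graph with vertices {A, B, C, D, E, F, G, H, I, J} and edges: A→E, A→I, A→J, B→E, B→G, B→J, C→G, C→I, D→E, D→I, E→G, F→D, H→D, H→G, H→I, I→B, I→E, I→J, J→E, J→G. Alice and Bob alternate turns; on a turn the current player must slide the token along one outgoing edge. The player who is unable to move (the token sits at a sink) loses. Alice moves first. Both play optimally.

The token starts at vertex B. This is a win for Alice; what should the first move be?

Classify positions by backward induction: terminal positions (no move available) are L. From any other position, the mover wins iff some move reaches an L.
Every edge goes from a vertex to one that appears earlier in the order G, E, J, B, I, D, C, F, A, H, so processing vertices in that order labels each vertex after all of its successors.
G: no outgoing edge → L
E: W (go to G, an L position)
J: W (go to G, an L position)
B: W (go to G, an L position)
I: L (options B(W), J(W), E(W) are all W)
D: W (go to I, an L position)
C: W (go to I, an L position)
F: L (sole option D(W) is W)
A: W (go to I, an L position)
H: W (go to I, an L position)
From B, the L positions reachable in one move are: G.

Move to G.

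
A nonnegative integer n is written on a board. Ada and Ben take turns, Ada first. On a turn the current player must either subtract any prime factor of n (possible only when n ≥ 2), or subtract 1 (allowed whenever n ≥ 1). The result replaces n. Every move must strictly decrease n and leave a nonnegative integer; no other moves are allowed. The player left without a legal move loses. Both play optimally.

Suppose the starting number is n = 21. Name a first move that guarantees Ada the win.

Label each position W (a win for the player to move) or L (a loss). A position with no legal move is L; any other position is W exactly when some move reaches an L, and L when every move reaches a W.
n=0: no move → L
n=1: can move to 0, which is L ⇒ W
n=2: can move to 0, which is L ⇒ W
n=3: can move to 0, which is L ⇒ W
n=4: moves to 2(W), 3(W); every one is W ⇒ L
n=5: can move to 0, which is L ⇒ W
n=6: can move to 4, which is L ⇒ W
n=7: can move to 0, which is L ⇒ W
n=8: moves to 6(W), 7(W); every one is W ⇒ L
n=9: can move to 8, which is L ⇒ W
n=10: can move to 8, which is L ⇒ W
n=11: can move to 0, which is L ⇒ W
n=12: moves to 9(W), 10(W), 11(W); every one is W ⇒ L
n=13: can move to 0, which is L ⇒ W
n=14: can move to 12, which is L ⇒ W
n=15: can move to 12, which is L ⇒ W
n=16: moves to 14(W), 15(W); every one is W ⇒ L
n=17: can move to 0, which is L ⇒ W
n=18: can move to 16, which is L ⇒ W
n=19: can move to 0, which is L ⇒ W
n=20: moves to 15(W), 18(W), 19(W); every one is W ⇒ L
n=21: can move to 20, which is L ⇒ W
From 21, the L positions reachable in one move are: 20.

Move to 20.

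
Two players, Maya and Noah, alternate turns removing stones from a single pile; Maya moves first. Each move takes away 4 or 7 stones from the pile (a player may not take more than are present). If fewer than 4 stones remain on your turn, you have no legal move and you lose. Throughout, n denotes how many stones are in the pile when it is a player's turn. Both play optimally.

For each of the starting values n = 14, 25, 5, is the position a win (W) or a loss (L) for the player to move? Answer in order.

Build the W/L table. Terminal = L. A non-terminal position is W if it has a move to some L; otherwise it is L.
n=0: no move → L
n=1: no move → L
n=2: no move → L
n=3: no move → L
n=4: reaches L-position 0 → W
n=5: reaches L-position 1 → W
n=6: reaches L-position 2 → W
n=7: reaches L-position 3 → W
n=8: reaches L-position 1 → W
n=9: reaches L-position 2 → W
n=10: reaches L-position 3 → W
n=11: only reaches 7(W), 4(W), all W → L
n=12: only reaches 8(W), 5(W), all W → L
n=13: only reaches 9(W), 6(W), all W → L
n=14: only reaches 10(W), 7(W), all W → L
n=15: reaches L-position 11 → W
n=16: reaches L-position 12 → W
n=17: reaches L-position 13 → W
n=18: reaches L-position 14 → W
n=19: reaches L-position 12 → W
n=20: reaches L-position 13 → W
n=21: reaches L-position 14 → W
n=22: only reaches 18(W), 15(W), all W → L
n=23: only reaches 19(W), 16(W), all W → L
n=24: only reaches 20(W), 17(W), all W → L
n=25: only reaches 21(W), 18(W), all W → L

14: L, 25: L, 5: W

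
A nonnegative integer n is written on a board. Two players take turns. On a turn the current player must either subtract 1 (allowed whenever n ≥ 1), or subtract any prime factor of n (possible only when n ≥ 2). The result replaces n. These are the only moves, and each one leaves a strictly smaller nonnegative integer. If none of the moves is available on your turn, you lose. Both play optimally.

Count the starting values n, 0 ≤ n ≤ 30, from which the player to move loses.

Label each position W (a win for the player to move) or L (a loss). A position with no legal move is L; any other position is W exactly when some move reaches an L, and L when every move reaches a W.
n=0: no move → L
n=1: reaches L-position 0 → W
n=2: reaches L-position 0 → W
n=3: reaches L-position 0 → W
n=4: only reaches 2(W), 3(W), all W → L
n=5: reaches L-position 0 → W
n=6: reaches L-position 4 → W
n=7: reaches L-position 0 → W
n=8: only reaches 6(W), 7(W), all W → L
n=9: reaches L-position 8 → W
n=10: reaches L-position 8 → W
n=11: reaches L-position 0 → W
n=12: only reaches 9(W), 10(W), 11(W), all W → L
n=13: reaches L-position 0 → W
n=14: reaches L-position 12 → W
n=15: reaches L-position 12 → W
n=16: only reaches 14(W), 15(W), all W → L
n=17: reaches L-position 0 → W
n=18: reaches L-position 16 → W
n=19: reaches L-position 0 → W
n=20: only reaches 15(W), 18(W), 19(W), all W → L
n=21: reaches L-position 20 → W
n=22: reaches L-position 20 → W
n=23: reaches L-position 0 → W
n=24: only reaches 21(W), 22(W), 23(W), all W → L
n=25: reaches L-position 20 → W
n=26: reaches L-position 24 → W
n=27: reaches L-position 24 → W
n=28: only reaches 21(W), 26(W), 27(W), all W → L
n=29: reaches L-position 0 → W
n=30: reaches L-position 28 → W
L entries with 0 ≤ n ≤ 30: n = 0, 4, 8, 12, 16, 20, 24, 28; that makes 8.

8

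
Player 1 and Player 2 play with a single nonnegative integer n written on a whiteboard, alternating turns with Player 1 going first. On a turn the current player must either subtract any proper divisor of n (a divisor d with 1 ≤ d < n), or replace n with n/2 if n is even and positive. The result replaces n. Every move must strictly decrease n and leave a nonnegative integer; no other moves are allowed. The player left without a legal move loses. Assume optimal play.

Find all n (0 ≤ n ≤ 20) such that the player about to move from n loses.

Build the W/L table. Terminal = L. A non-terminal position is W if it has a move to some L; otherwise it is L.
n=0: no move → L
n=1: no move → L
n=2: W (go to 1, an L position)
n=3: L (sole option 2(W) is W)
n=4: W (go to 3, an L position)
n=5: L (sole option 4(W) is W)
n=6: W (go to 3, an L position)
n=7: L (sole option 6(W) is W)
n=8: W (go to 7, an L position)
n=9: L (options 6(W), 8(W) are all W)
n=10: W (go to 5, an L position)
n=11: L (sole option 10(W) is W)
n=12: W (go to 9, an L position)
n=13: L (sole option 12(W) is W)
n=14: W (go to 7, an L position)
n=15: L (options 10(W), 12(W), 14(W) are all W)
n=16: W (go to 15, an L position)
n=17: L (sole option 16(W) is W)
n=18: W (go to 9, an L position)
n=19: L (sole option 18(W) is W)
n=20: W (go to 15, an L position)
Reading off the rows marked L gives the requested list; there are 11 such values of n.

0, 1, 3, 5, 7, 9, 11, 13, 15, 17, 19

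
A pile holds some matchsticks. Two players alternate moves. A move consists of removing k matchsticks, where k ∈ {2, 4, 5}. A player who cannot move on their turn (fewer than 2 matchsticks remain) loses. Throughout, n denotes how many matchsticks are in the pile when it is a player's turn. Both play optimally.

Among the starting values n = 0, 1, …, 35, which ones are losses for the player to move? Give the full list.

0, 1, 7, 8, 14, 15, 21, 22, 28, 29, 35

Work bottom-up. With no move the player to move loses. Otherwise the position is W if at least one move leads to an L position for the opponent, and L if every move leads to a W.
n=0: no move → L
n=1: no move → L
n=2: W (go to 0, an L position)
n=3: W (go to 1, an L position)
n=4: W (go to 0, an L position)
n=5: W (go to 1, an L position)
n=6: W (go to 1, an L position)
n=7: L (options 5(W), 3(W), 2(W) are all W)
n=8: L (options 6(W), 4(W), 3(W) are all W)
n=9: W (go to 7, an L position)
n=10: W (go to 8, an L position)
n=11: W (go to 7, an L position)
n=12: W (go to 8, an L position)
n=13: W (go to 8, an L position)
n=14: L (options 12(W), 10(W), 9(W) are all W)
n=15: L (options 13(W), 11(W), 10(W) are all W)
n=16: W (go to 14, an L position)
n=17: W (go to 15, an L position)
n=18: W (go to 14, an L position)
n=19: W (go to 15, an L position)
n=20: W (go to 15, an L position)
n=21: L (options 19(W), 17(W), 16(W) are all W)
n=22: L (options 20(W), 18(W), 17(W) are all W)
n=23: W (go to 21, an L position)
n=24: W (go to 22, an L position)
n=25: W (go to 21, an L position)
n=26: W (go to 22, an L position)
n=27: W (go to 22, an L position)
n=28: L (options 26(W), 24(W), 23(W) are all W)
n=29: L (options 27(W), 25(W), 24(W) are all W)
n=30: W (go to 28, an L position)
n=31: W (go to 29, an L position)
n=32: W (go to 28, an L position)
n=33: W (go to 29, an L position)
n=34: W (go to 29, an L position)
n=35: L (options 33(W), 31(W), 30(W) are all W)
Reading off the rows marked L gives the requested list; there are 11 such values of n.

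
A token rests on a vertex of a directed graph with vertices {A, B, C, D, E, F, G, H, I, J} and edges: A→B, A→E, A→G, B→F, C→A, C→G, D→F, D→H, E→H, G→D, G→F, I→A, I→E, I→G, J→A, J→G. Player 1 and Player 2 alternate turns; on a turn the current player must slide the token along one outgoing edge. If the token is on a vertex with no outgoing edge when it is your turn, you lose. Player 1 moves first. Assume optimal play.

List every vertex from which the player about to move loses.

Build the W/L table. Terminal = L. A non-terminal position is W if it has a move to some L; otherwise it is L.
Every edge goes from a vertex to one that appears earlier in the order H, F, B, E, D, G, A, J, I, C, so processing vertices in that order labels each vertex after all of its successors.
H: no outgoing edge → L
F: no outgoing edge → L
B: can move to F, which is L ⇒ W
E: can move to H, which is L ⇒ W
D: can move to F, which is L ⇒ W
G: can move to F, which is L ⇒ W
A: moves to G(W), E(W), B(W); every one is W ⇒ L
J: can move to A, which is L ⇒ W
I: can move to A, which is L ⇒ W
C: can move to A, which is L ⇒ W
The losing starting vertices are exactly the entries labelled L in this table (3 of them).

A, F, H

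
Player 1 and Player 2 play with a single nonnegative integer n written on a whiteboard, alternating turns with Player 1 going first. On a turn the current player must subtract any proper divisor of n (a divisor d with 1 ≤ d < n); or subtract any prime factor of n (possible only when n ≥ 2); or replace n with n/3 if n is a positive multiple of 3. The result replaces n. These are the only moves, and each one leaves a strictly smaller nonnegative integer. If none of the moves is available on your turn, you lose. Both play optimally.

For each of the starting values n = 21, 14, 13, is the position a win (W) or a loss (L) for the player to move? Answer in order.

21: W, 14: L, 13: W

Build the W/L table. Terminal = L. A non-terminal position is W if it has a move to some L; otherwise it is L.
n=0: no move → L
n=1: no move → L
n=2: reaches L-position 0 → W
n=3: reaches L-position 0 → W
n=4: only reaches 2(W), 3(W), all W → L
n=5: reaches L-position 0 → W
n=6: reaches L-position 4 → W
n=7: reaches L-position 0 → W
n=8: reaches L-position 4 → W
n=9: only reaches 3(W), 6(W), 8(W), all W → L
n=10: reaches L-position 9 → W
n=11: reaches L-position 0 → W
n=12: reaches L-position 4 → W
n=13: reaches L-position 0 → W
n=14: only reaches 7(W), 12(W), 13(W), all W → L
n=15: reaches L-position 14 → W
n=16: reaches L-position 14 → W
n=17: reaches L-position 0 → W
n=18: reaches L-position 9 → W
n=19: reaches L-position 0 → W
n=20: only reaches 10(W), 15(W), 16(W), 18(W), 19(W), all W → L
n=21: reaches L-position 14 → W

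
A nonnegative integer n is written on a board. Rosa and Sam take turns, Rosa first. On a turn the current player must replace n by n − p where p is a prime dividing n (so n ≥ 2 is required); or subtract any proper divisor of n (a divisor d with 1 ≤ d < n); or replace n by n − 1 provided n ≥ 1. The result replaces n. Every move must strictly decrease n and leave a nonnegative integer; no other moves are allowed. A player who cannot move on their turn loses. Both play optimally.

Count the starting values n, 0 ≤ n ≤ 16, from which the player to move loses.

4

Build the W/L table. Terminal = L. A non-terminal position is W if it has a move to some L; otherwise it is L.
n=0: no move → L
n=1: can move to 0, which is L ⇒ W
n=2: can move to 0, which is L ⇒ W
n=3: can move to 0, which is L ⇒ W
n=4: moves to 2(W), 3(W); every one is W ⇒ L
n=5: can move to 0, which is L ⇒ W
n=6: can move to 4, which is L ⇒ W
n=7: can move to 0, which is L ⇒ W
n=8: can move to 4, which is L ⇒ W
n=9: moves to 6(W), 8(W); every one is W ⇒ L
n=10: can move to 9, which is L ⇒ W
n=11: can move to 0, which is L ⇒ W
n=12: can move to 9, which is L ⇒ W
n=13: can move to 0, which is L ⇒ W
n=14: moves to 7(W), 12(W), 13(W); every one is W ⇒ L
n=15: can move to 14, which is L ⇒ W
n=16: can move to 14, which is L ⇒ W
L entries with 0 ≤ n ≤ 16: n = 0, 4, 9, 14; that makes 4.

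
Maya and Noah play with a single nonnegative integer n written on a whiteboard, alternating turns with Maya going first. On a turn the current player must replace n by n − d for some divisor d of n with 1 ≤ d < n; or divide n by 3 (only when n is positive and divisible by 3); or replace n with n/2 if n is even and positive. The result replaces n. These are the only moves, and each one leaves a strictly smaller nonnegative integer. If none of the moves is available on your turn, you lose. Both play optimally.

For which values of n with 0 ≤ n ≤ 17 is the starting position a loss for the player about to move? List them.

0, 1, 4, 7, 9, 11, 13, 15, 17

Label each position W (a win for the player to move) or L (a loss). A position with no legal move is L; any other position is W exactly when some move reaches an L, and L when every move reaches a W.
n=0: no move → L
n=1: no move → L
n=2: reaches L-position 1 → W
n=3: reaches L-position 1 → W
n=4: only reaches 2(W), 3(W), all W → L
n=5: reaches L-position 4 → W
n=6: reaches L-position 4 → W
n=7: only reaches 6(W), which is W → L
n=8: reaches L-position 4 → W
n=9: only reaches 3(W), 6(W), 8(W), all W → L
n=10: reaches L-position 9 → W
n=11: only reaches 10(W), which is W → L
n=12: reaches L-position 4 → W
n=13: only reaches 12(W), which is W → L
n=14: reaches L-position 7 → W
n=15: only reaches 5(W), 10(W), 12(W), 14(W), all W → L
n=16: reaches L-position 15 → W
n=17: only reaches 16(W), which is W → L
The losing starting values of n are exactly the entries labelled L in this table (9 of them).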